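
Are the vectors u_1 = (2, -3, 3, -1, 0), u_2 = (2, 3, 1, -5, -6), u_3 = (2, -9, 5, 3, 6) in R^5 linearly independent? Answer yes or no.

Form the matrix with these vectors as rows and row reduce.
R2 ← R2 − R1: [0, 6, -2, -4, -6]
R3 ← R3 − R1: [0, -6, 2, 4, 6]
R3 ← R3 + R2: [0, 0, 0, 0, 0]
2 nonzero rows, so the 3 vectors span a space of dimension 2.
Since 2 < 3, the vectors are linearly dependent.

no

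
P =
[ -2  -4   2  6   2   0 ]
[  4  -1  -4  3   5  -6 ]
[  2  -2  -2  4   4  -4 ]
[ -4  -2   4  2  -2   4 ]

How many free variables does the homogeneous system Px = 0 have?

4

Row reduce to echelon form.
R2 ← R2 + (2)·R1: [0, -9, 0, 15, 9, -6]
R3 ← R3 + R1: [0, -6, 0, 10, 6, -4]
R4 ← R4 − (2)·R1: [0, 6, 0, -10, -6, 4]
R3 ← R3 − (2/3)·R2: [0, 0, 0, 0, 0, 0]
R4 ← R4 + (2/3)·R2: [0, 0, 0, 0, 0, 0]
2 nonzero rows, so rank(P) = 2.
P has 6 columns; by rank–nullity, nullity = 6 − 2 = 4.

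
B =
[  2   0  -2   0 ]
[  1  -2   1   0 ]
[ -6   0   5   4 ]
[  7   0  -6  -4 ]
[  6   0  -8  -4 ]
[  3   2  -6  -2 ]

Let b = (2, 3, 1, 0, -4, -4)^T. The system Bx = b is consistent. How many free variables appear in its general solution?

Row reduce the augmented matrix [B | b].
R2 ← R2 − (1/2)·R1: [0, -2, 2, 0, 2]
R3 ← R3 + (3)·R1: [0, 0, -1, 4, 7]
R4 ← R4 − (7/2)·R1: [0, 0, 1, -4, -7]
R5 ← R5 − (3)·R1: [0, 0, -2, -4, -10]
R6 ← R6 − (3/2)·R1: [0, 2, -3, -2, -7]
R6 ← R6 + R2: [0, 0, -1, -2, -5]
R4 ← R4 + R3: [0, 0, 0, 0, 0]
R5 ← R5 − (2)·R3: [0, 0, 0, -12, -24]
R6 ← R6 − R3: [0, 0, 0, -6, -12]
Swap R4 ↔ R5
R6 ← R6 − (1/2)·R4: [0, 0, 0, 0, 0]
The echelon form has 4 nonzero rows, and every pivot lies in the first 4 columns, so rank(B) = rank([B|b]) = 4.
The system is consistent.
Free variables = (unknowns) − (rank) = 4 − 4 = 0.

0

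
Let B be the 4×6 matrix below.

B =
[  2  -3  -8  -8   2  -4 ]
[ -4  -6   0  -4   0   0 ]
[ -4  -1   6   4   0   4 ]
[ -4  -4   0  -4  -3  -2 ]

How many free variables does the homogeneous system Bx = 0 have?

Row reduce to echelon form.
R2 ← R2 + (2)·R1: [0, -12, -16, -20, 4, -8]
R3 ← R3 + (2)·R1: [0, -7, -10, -12, 4, -4]
R4 ← R4 + (2)·R1: [0, -10, -16, -20, 1, -10]
R3 ← R3 − (7/12)·R2: [0, 0, -2/3, -1/3, 5/3, 2/3]
R4 ← R4 − (5/6)·R2: [0, 0, -8/3, -10/3, -7/3, -10/3]
R4 ← R4 − (4)·R3: [0, 0, 0, -2, -9, -6]
4 nonzero rows, so rank(B) = 4.
B has 6 columns; by rank–nullity, nullity = 6 − 4 = 2.

2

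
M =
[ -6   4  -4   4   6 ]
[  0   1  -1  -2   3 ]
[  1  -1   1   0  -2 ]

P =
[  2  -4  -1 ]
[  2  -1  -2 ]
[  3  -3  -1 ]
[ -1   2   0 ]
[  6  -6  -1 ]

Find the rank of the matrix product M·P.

2

First compute MP:
[[ 16,   4,  -4],
 [ 19, -20,  -4],
 [ -9,   6,   2]]
Now row reduce the product.
R2 ← R2 − (19/16)·R1: [0, -99/4, 3/4]
R3 ← R3 + (9/16)·R1: [0, 33/4, -1/4]
R3 ← R3 + (1/3)·R2: [0, 0, 0]
2 nonzero rows, so rank(MP) = 2.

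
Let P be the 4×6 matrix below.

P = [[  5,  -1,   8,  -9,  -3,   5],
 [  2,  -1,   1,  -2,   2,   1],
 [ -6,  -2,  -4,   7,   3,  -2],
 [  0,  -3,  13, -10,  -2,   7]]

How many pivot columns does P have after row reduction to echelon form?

Row reduce to echelon form.
R2 ← R2 − (2/5)·R1: [0, -3/5, -11/5, 8/5, 16/5, -1]
R3 ← R3 + (6/5)·R1: [0, -16/5, 28/5, -19/5, -3/5, 4]
R3 ← R3 − (16/3)·R2: [0, 0, 52/3, -37/3, -53/3, 28/3]
R4 ← R4 − (5)·R2: [0, 0, 24, -18, -18, 12]
R4 ← R4 − (18/13)·R3: [0, 0, 0, -12/13, 84/13, -12/13]
Echelon form has 4 nonzero rows, so rank(P) = 4.
Each nonzero row contributes one pivot column: 4 pivot columns.

4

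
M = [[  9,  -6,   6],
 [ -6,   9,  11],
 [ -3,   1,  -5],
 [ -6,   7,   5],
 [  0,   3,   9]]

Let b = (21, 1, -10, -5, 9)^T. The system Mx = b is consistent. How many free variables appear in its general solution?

1

Row reduce the augmented matrix [M | b].
R2 ← R2 + (2/3)·R1: [0, 5, 15, 15]
R3 ← R3 + (1/3)·R1: [0, -1, -3, -3]
R4 ← R4 + (2/3)·R1: [0, 3, 9, 9]
R3 ← R3 + (1/5)·R2: [0, 0, 0, 0]
R4 ← R4 − (3/5)·R2: [0, 0, 0, 0]
R5 ← R5 − (3/5)·R2: [0, 0, 0, 0]
The echelon form has 2 nonzero rows, and every pivot lies in the first 3 columns, so rank(M) = rank([M|b]) = 2.
The system is consistent.
Free variables = (unknowns) − (rank) = 3 − 2 = 1.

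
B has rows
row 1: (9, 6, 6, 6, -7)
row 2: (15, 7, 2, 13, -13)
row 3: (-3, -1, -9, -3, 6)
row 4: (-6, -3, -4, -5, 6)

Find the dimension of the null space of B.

Row reduce to echelon form.
R2 ← R2 − (5/3)·R1: [0, -3, -8, 3, -4/3]
R3 ← R3 + (1/3)·R1: [0, 1, -7, -1, 11/3]
R4 ← R4 + (2/3)·R1: [0, 1, 0, -1, 4/3]
R3 ← R3 + (1/3)·R2: [0, 0, -29/3, 0, 29/9]
R4 ← R4 + (1/3)·R2: [0, 0, -8/3, 0, 8/9]
R4 ← R4 − (8/29)·R3: [0, 0, 0, 0, 0]
3 nonzero rows, so rank(B) = 3.
B has 5 columns; by rank–nullity, nullity = 5 − 3 = 2.

2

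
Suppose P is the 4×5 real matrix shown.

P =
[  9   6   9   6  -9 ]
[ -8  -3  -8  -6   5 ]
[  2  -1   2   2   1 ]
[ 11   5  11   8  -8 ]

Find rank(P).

2

Row reduce to echelon form.
R2 ← R2 + (8/9)·R1: [0, 7/3, 0, -2/3, -3]
R3 ← R3 − (2/9)·R1: [0, -7/3, 0, 2/3, 3]
R4 ← R4 − (11/9)·R1: [0, -7/3, 0, 2/3, 3]
R3 ← R3 + R2: [0, 0, 0, 0, 0]
R4 ← R4 + R2: [0, 0, 0, 0, 0]
Echelon form has 2 nonzero rows, so rank(P) = 2.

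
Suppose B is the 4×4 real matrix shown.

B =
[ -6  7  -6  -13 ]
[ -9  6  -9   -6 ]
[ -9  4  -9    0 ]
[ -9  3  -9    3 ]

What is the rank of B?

2

Row reduce to echelon form.
R2 ← R2 − (3/2)·R1: [0, -9/2, 0, 27/2]
R3 ← R3 − (3/2)·R1: [0, -13/2, 0, 39/2]
R4 ← R4 − (3/2)·R1: [0, -15/2, 0, 45/2]
R3 ← R3 − (13/9)·R2: [0, 0, 0, 0]
R4 ← R4 − (5/3)·R2: [0, 0, 0, 0]
Echelon form has 2 nonzero rows, so rank(B) = 2.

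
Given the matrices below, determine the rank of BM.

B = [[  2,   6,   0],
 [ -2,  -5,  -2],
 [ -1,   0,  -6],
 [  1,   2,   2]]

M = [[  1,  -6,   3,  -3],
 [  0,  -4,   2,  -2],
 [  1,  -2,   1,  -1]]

First compute BM:
[[  2, -36,  18, -18],
 [ -4,  36, -18,  18],
 [ -7,  18,  -9,   9],
 [  3, -18,   9,  -9]]
Now row reduce the product.
R2 ← R2 + (2)·R1: [0, -36, 18, -18]
R3 ← R3 + (7/2)·R1: [0, -108, 54, -54]
R4 ← R4 − (3/2)·R1: [0, 36, -18, 18]
R3 ← R3 − (3)·R2: [0, 0, 0, 0]
R4 ← R4 + R2: [0, 0, 0, 0]
2 nonzero rows, so rank(BM) = 2.

2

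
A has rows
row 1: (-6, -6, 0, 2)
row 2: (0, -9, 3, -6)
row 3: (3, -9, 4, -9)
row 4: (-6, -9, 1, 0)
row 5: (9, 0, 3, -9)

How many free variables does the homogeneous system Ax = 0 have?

Row reduce to echelon form.
R3 ← R3 + (1/2)·R1: [0, -12, 4, -8]
R4 ← R4 − R1: [0, -3, 1, -2]
R5 ← R5 + (3/2)·R1: [0, -9, 3, -6]
R3 ← R3 − (4/3)·R2: [0, 0, 0, 0]
R4 ← R4 − (1/3)·R2: [0, 0, 0, 0]
R5 ← R5 − R2: [0, 0, 0, 0]
2 nonzero rows, so rank(A) = 2.
A has 4 columns; by rank–nullity, nullity = 4 − 2 = 2.

2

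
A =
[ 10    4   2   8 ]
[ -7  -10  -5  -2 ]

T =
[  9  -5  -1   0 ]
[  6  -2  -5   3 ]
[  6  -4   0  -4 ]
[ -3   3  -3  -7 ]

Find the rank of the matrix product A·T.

2

First compute AT:
[[102, -42, -54, -52],
 [-147,  69,  63,   4]]
Now row reduce the product.
R2 ← R2 + (49/34)·R1: [0, 144/17, -252/17, -1206/17]
2 nonzero rows, so rank(AT) = 2.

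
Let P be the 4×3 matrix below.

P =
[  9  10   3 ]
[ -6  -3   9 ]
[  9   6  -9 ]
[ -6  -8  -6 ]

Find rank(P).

2

Row reduce to echelon form.
R2 ← R2 + (2/3)·R1: [0, 11/3, 11]
R3 ← R3 − R1: [0, -4, -12]
R4 ← R4 + (2/3)·R1: [0, -4/3, -4]
R3 ← R3 + (12/11)·R2: [0, 0, 0]
R4 ← R4 + (4/11)·R2: [0, 0, 0]
Echelon form has 2 nonzero rows, so rank(P) = 2.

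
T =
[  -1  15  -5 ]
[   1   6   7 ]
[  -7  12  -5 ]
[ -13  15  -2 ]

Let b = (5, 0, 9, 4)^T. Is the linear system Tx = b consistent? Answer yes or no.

Row reduce the augmented matrix [T | b].
R2 ← R2 + R1: [0, 21, 2, 5]
R3 ← R3 − (7)·R1: [0, -93, 30, -26]
R4 ← R4 − (13)·R1: [0, -180, 63, -61]
R3 ← R3 + (31/7)·R2: [0, 0, 272/7, -27/7]
R4 ← R4 + (60/7)·R2: [0, 0, 561/7, -127/7]
R4 ← R4 − (33/16)·R3: [0, 0, 0, -163/16]
The echelon form has 4 nonzero rows; the last pivot sits in the augmented column, so rank(T) = 3 but rank([T|b]) = 4.
Since the ranks differ, the system is inconsistent.

no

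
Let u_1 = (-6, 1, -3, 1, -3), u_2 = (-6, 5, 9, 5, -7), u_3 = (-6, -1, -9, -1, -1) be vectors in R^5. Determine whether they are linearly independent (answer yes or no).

Form the matrix with these vectors as rows and row reduce.
R2 ← R2 − R1: [0, 4, 12, 4, -4]
R3 ← R3 − R1: [0, -2, -6, -2, 2]
R3 ← R3 + (1/2)·R2: [0, 0, 0, 0, 0]
2 nonzero rows, so the 3 vectors span a space of dimension 2.
Since 2 < 3, the vectors are linearly dependent.

no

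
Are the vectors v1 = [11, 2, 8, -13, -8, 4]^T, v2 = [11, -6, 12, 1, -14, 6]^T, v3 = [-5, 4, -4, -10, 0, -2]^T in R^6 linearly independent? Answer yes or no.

yes

Form the matrix with these vectors as rows and row reduce.
R2 ← R2 − R1: [0, -8, 4, 14, -6, 2]
R3 ← R3 + (5/11)·R1: [0, 54/11, -4/11, -175/11, -40/11, -2/11]
R3 ← R3 + (27/44)·R2: [0, 0, 23/11, -161/22, -161/22, 23/22]
3 nonzero rows, so the 3 vectors span a space of dimension 3.
Since 3 = 3, the vectors are linearly independent.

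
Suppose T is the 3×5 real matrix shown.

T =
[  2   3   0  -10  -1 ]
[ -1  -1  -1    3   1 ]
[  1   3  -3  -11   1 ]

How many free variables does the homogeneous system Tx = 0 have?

Row reduce to echelon form.
R2 ← R2 + (1/2)·R1: [0, 1/2, -1, -2, 1/2]
R3 ← R3 − (1/2)·R1: [0, 3/2, -3, -6, 3/2]
R3 ← R3 − (3)·R2: [0, 0, 0, 0, 0]
2 nonzero rows, so rank(T) = 2.
T has 5 columns; by rank–nullity, nullity = 5 − 2 = 3.

3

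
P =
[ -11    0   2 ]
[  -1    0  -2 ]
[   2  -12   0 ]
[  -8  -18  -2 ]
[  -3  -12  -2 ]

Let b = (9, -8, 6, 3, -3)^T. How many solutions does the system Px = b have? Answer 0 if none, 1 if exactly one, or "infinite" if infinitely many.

Row reduce the augmented matrix [P | b].
R2 ← R2 − (1/11)·R1: [0, 0, -24/11, -97/11]
R3 ← R3 + (2/11)·R1: [0, -12, 4/11, 84/11]
R4 ← R4 − (8/11)·R1: [0, -18, -38/11, -39/11]
R5 ← R5 − (3/11)·R1: [0, -12, -28/11, -60/11]
Swap R2 ↔ R3
R4 ← R4 − (3/2)·R2: [0, 0, -4, -15]
R5 ← R5 − R2: [0, 0, -32/11, -144/11]
R4 ← R4 − (11/6)·R3: [0, 0, 0, 7/6]
R5 ← R5 − (4/3)·R3: [0, 0, 0, -4/3]
R5 ← R5 + (8/7)·R4: [0, 0, 0, 0]
The echelon form has 4 nonzero rows; the last pivot sits in the augmented column, so rank(P) = 3 but rank([P|b]) = 4.
Since the ranks differ, the system is inconsistent.
It has no solutions.

0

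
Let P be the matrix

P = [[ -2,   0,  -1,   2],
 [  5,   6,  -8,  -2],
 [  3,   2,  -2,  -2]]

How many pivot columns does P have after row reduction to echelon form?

2

Row reduce to echelon form.
R2 ← R2 + (5/2)·R1: [0, 6, -21/2, 3]
R3 ← R3 + (3/2)·R1: [0, 2, -7/2, 1]
R3 ← R3 − (1/3)·R2: [0, 0, 0, 0]
Echelon form has 2 nonzero rows, so rank(P) = 2.
Each nonzero row contributes one pivot column: 2 pivot columns.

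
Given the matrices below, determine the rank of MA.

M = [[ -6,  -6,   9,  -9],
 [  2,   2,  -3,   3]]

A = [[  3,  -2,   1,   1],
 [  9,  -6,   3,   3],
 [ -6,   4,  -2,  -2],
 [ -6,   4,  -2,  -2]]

First compute MA:
[[-72,  48, -24, -24],
 [ 24, -16,   8,   8]]
Now row reduce the product.
R2 ← R2 + (1/3)·R1: [0, 0, 0, 0]
1 nonzero row, so rank(MA) = 1.

1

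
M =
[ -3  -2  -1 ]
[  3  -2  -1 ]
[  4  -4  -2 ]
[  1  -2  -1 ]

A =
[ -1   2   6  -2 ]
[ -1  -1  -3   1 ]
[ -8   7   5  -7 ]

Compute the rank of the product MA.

First compute MA:
[[ 13, -11, -17,  11],
 [  7,   1,  19,  -1],
 [ 16,  -2,  26,   2],
 [  9,  -3,   7,   3]]
Now row reduce the product.
R2 ← R2 − (7/13)·R1: [0, 90/13, 366/13, -90/13]
R3 ← R3 − (16/13)·R1: [0, 150/13, 610/13, -150/13]
R4 ← R4 − (9/13)·R1: [0, 60/13, 244/13, -60/13]
R3 ← R3 − (5/3)·R2: [0, 0, 0, 0]
R4 ← R4 − (2/3)·R2: [0, 0, 0, 0]
2 nonzero rows, so rank(MA) = 2.

2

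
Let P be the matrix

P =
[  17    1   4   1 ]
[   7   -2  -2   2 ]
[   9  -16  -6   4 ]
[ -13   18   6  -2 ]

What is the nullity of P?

Row reduce to echelon form.
R2 ← R2 − (7/17)·R1: [0, -41/17, -62/17, 27/17]
R3 ← R3 − (9/17)·R1: [0, -281/17, -138/17, 59/17]
R4 ← R4 + (13/17)·R1: [0, 319/17, 154/17, -21/17]
R3 ← R3 − (281/41)·R2: [0, 0, 692/41, -304/41]
R4 ← R4 + (319/41)·R2: [0, 0, -792/41, 456/41]
R4 ← R4 + (198/173)·R3: [0, 0, 0, 456/173]
4 nonzero rows, so rank(P) = 4.
P has 4 columns; by rank–nullity, nullity = 4 − 4 = 0.

0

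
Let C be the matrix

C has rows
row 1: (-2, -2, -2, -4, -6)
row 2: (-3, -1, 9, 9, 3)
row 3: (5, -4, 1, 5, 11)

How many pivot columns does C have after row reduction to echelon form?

Row reduce to echelon form.
R2 ← R2 − (3/2)·R1: [0, 2, 12, 15, 12]
R3 ← R3 + (5/2)·R1: [0, -9, -4, -5, -4]
R3 ← R3 + (9/2)·R2: [0, 0, 50, 125/2, 50]
Echelon form has 3 nonzero rows, so rank(C) = 3.
Each nonzero row contributes one pivot column: 3 pivot columns.

3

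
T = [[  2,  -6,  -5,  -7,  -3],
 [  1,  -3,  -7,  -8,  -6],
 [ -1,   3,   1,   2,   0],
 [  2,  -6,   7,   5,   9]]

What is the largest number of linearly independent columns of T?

Row reduce to echelon form.
R2 ← R2 − (1/2)·R1: [0, 0, -9/2, -9/2, -9/2]
R3 ← R3 + (1/2)·R1: [0, 0, -3/2, -3/2, -3/2]
R4 ← R4 − R1: [0, 0, 12, 12, 12]
R3 ← R3 − (1/3)·R2: [0, 0, 0, 0, 0]
R4 ← R4 + (8/3)·R2: [0, 0, 0, 0, 0]
Echelon form has 2 nonzero rows, so rank(T) = 2.
The rank gives the maximum number of linearly independent columns: 2.

2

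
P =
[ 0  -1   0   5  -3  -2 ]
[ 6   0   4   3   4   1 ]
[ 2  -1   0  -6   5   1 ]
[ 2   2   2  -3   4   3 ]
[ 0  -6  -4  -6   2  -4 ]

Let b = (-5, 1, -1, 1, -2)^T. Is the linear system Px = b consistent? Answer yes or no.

no

Row reduce the augmented matrix [P | b].
Swap R1 ↔ R2
R3 ← R3 − (1/3)·R1: [0, -1, -4/3, -7, 11/3, 2/3, -4/3]
R4 ← R4 − (1/3)·R1: [0, 2, 2/3, -4, 8/3, 8/3, 2/3]
R3 ← R3 − R2: [0, 0, -4/3, -12, 20/3, 8/3, 11/3]
R4 ← R4 + (2)·R2: [0, 0, 2/3, 6, -10/3, -4/3, -28/3]
R5 ← R5 − (6)·R2: [0, 0, -4, -36, 20, 8, 28]
R4 ← R4 + (1/2)·R3: [0, 0, 0, 0, 0, 0, -15/2]
R5 ← R5 − (3)·R3: [0, 0, 0, 0, 0, 0, 17]
R5 ← R5 + (34/15)·R4: [0, 0, 0, 0, 0, 0, 0]
The echelon form has 4 nonzero rows; the last pivot sits in the augmented column, so rank(P) = 3 but rank([P|b]) = 4.
Since the ranks differ, the system is inconsistent.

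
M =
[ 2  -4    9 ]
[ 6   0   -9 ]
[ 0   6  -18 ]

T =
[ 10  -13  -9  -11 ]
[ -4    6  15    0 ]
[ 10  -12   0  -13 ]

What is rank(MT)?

2

First compute MT:
[[126, -158, -78, -139],
 [-30,  30, -54,  51],
 [-204, 252,  90, 234]]
Now row reduce the product.
R2 ← R2 + (5/21)·R1: [0, -160/21, -508/7, 376/21]
R3 ← R3 + (34/21)·R1: [0, -80/21, -254/7, 188/21]
R3 ← R3 − (1/2)·R2: [0, 0, 0, 0]
2 nonzero rows, so rank(MT) = 2.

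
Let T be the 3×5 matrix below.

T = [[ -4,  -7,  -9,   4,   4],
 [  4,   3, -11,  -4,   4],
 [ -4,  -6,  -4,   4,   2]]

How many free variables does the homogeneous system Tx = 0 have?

3

Row reduce to echelon form.
R2 ← R2 + R1: [0, -4, -20, 0, 8]
R3 ← R3 − R1: [0, 1, 5, 0, -2]
R3 ← R3 + (1/4)·R2: [0, 0, 0, 0, 0]
2 nonzero rows, so rank(T) = 2.
T has 5 columns; by rank–nullity, nullity = 5 − 2 = 3.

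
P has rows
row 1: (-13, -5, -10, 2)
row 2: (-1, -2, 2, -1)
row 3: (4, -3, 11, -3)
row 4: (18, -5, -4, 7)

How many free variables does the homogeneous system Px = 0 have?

Row reduce to echelon form.
R2 ← R2 − (1/13)·R1: [0, -21/13, 36/13, -15/13]
R3 ← R3 + (4/13)·R1: [0, -59/13, 103/13, -31/13]
R4 ← R4 + (18/13)·R1: [0, -155/13, -232/13, 127/13]
R3 ← R3 − (59/21)·R2: [0, 0, 1/7, 6/7]
R4 ← R4 − (155/21)·R2: [0, 0, -268/7, 128/7]
R4 ← R4 + (268)·R3: [0, 0, 0, 248]
4 nonzero rows, so rank(P) = 4.
P has 4 columns; by rank–nullity, nullity = 4 − 4 = 0.

0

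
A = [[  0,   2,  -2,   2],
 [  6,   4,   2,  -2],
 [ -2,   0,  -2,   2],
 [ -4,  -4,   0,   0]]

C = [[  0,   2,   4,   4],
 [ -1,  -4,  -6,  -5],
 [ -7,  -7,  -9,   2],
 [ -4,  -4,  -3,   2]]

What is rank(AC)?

2

First compute AC:
[[  4,  -2,   0, -10],
 [-10, -10, -12,   4],
 [  6,   2,   4,  -8],
 [  4,   8,   8,   4]]
Now row reduce the product.
R2 ← R2 + (5/2)·R1: [0, -15, -12, -21]
R3 ← R3 − (3/2)·R1: [0, 5, 4, 7]
R4 ← R4 − R1: [0, 10, 8, 14]
R3 ← R3 + (1/3)·R2: [0, 0, 0, 0]
R4 ← R4 + (2/3)·R2: [0, 0, 0, 0]
2 nonzero rows, so rank(AC) = 2.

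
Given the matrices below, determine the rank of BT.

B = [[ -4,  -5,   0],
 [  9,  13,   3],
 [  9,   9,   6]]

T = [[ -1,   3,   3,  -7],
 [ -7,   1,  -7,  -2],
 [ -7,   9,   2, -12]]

First compute BT:
[[ 39, -17,  23,  38],
 [-121,  67, -58, -125],
 [-114,  90, -24, -153]]
Now row reduce the product.
R2 ← R2 + (121/39)·R1: [0, 556/39, 521/39, -277/39]
R3 ← R3 + (38/13)·R1: [0, 524/13, 562/13, -545/13]
R3 ← R3 − (393/139)·R2: [0, 0, 759/139, -3036/139]
3 nonzero rows, so rank(BT) = 3.

3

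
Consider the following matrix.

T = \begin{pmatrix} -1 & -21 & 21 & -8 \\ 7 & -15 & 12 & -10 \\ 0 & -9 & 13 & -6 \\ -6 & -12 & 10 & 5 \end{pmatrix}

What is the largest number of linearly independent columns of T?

Row reduce to echelon form.
R2 ← R2 + (7)·R1: [0, -162, 159, -66]
R4 ← R4 − (6)·R1: [0, 114, -116, 53]
R3 ← R3 − (1/18)·R2: [0, 0, 25/6, -7/3]
R4 ← R4 + (19/27)·R2: [0, 0, -37/9, 59/9]
R4 ← R4 + (74/75)·R3: [0, 0, 0, 319/75]
Echelon form has 4 nonzero rows, so rank(T) = 4.
The rank gives the maximum number of linearly independent columns: 4.

4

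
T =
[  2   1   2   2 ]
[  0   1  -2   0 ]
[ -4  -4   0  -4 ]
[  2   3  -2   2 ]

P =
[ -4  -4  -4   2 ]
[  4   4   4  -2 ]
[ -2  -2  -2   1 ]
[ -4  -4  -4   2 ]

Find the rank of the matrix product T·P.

First compute TP:
[[-16, -16, -16,   8],
 [  8,   8,   8,  -4],
 [ 16,  16,  16,  -8],
 [  0,   0,   0,   0]]
Now row reduce the product.
R2 ← R2 + (1/2)·R1: [0, 0, 0, 0]
R3 ← R3 + R1: [0, 0, 0, 0]
1 nonzero row, so rank(TP) = 1.

1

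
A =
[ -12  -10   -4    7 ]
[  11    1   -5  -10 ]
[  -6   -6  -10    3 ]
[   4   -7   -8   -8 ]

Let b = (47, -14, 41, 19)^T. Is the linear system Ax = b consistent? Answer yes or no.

Row reduce the augmented matrix [A | b].
R2 ← R2 + (11/12)·R1: [0, -49/6, -26/3, -43/12, 349/12]
R3 ← R3 − (1/2)·R1: [0, -1, -8, -1/2, 35/2]
R4 ← R4 + (1/3)·R1: [0, -31/3, -28/3, -17/3, 104/3]
R3 ← R3 − (6/49)·R2: [0, 0, -340/49, -3/49, 683/49]
R4 ← R4 − (62/49)·R2: [0, 0, 80/49, -111/98, -209/98]
R4 ← R4 + (4/17)·R3: [0, 0, 0, -39/34, 39/34]
The echelon form has 4 nonzero rows, and every pivot lies in the first 4 columns, so rank(A) = rank([A|b]) = 4.
The system is consistent.

yes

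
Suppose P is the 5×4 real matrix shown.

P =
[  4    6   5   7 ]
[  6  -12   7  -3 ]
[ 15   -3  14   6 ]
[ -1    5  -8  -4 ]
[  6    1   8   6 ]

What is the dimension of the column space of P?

3

Row reduce to echelon form.
R2 ← R2 − (3/2)·R1: [0, -21, -1/2, -27/2]
R3 ← R3 − (15/4)·R1: [0, -51/2, -19/4, -81/4]
R4 ← R4 + (1/4)·R1: [0, 13/2, -27/4, -9/4]
R5 ← R5 − (3/2)·R1: [0, -8, 1/2, -9/2]
R3 ← R3 − (17/14)·R2: [0, 0, -29/7, -27/7]
R4 ← R4 + (13/42)·R2: [0, 0, -145/21, -45/7]
R5 ← R5 − (8/21)·R2: [0, 0, 29/42, 9/14]
R4 ← R4 − (5/3)·R3: [0, 0, 0, 0]
R5 ← R5 + (1/6)·R3: [0, 0, 0, 0]
Echelon form has 3 nonzero rows, so rank(P) = 3.
The column space has dimension equal to the rank: 3.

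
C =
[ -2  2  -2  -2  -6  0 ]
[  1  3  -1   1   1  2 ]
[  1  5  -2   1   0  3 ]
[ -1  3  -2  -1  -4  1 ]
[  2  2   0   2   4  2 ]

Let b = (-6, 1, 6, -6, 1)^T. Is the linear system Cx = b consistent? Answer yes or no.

Row reduce the augmented matrix [C | b].
R2 ← R2 + (1/2)·R1: [0, 4, -2, 0, -2, 2, -2]
R3 ← R3 + (1/2)·R1: [0, 6, -3, 0, -3, 3, 3]
R4 ← R4 − (1/2)·R1: [0, 2, -1, 0, -1, 1, -3]
R5 ← R5 + R1: [0, 4, -2, 0, -2, 2, -5]
R3 ← R3 − (3/2)·R2: [0, 0, 0, 0, 0, 0, 6]
R4 ← R4 − (1/2)·R2: [0, 0, 0, 0, 0, 0, -2]
R5 ← R5 − R2: [0, 0, 0, 0, 0, 0, -3]
R4 ← R4 + (1/3)·R3: [0, 0, 0, 0, 0, 0, 0]
R5 ← R5 + (1/2)·R3: [0, 0, 0, 0, 0, 0, 0]
The echelon form has 3 nonzero rows; the last pivot sits in the augmented column, so rank(C) = 2 but rank([C|b]) = 3.
Since the ranks differ, the system is inconsistent.

no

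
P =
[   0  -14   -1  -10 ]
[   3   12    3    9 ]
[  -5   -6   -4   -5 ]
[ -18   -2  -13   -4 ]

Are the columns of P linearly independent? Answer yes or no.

no

Row reduce P to echelon form.
Swap R1 ↔ R2
R3 ← R3 + (5/3)·R1: [0, 14, 1, 10]
R4 ← R4 + (6)·R1: [0, 70, 5, 50]
R3 ← R3 + R2: [0, 0, 0, 0]
R4 ← R4 + (5)·R2: [0, 0, 0, 0]
2 pivots among 4 columns.
Only 2 < 4 pivot columns, so the columns are linearly dependent.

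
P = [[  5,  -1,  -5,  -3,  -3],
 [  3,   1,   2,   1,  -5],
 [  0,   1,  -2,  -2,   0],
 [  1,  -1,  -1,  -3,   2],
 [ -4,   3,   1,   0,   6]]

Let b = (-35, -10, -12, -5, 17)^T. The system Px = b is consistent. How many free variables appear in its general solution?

Row reduce the augmented matrix [P | b].
R2 ← R2 − (3/5)·R1: [0, 8/5, 5, 14/5, -16/5, 11]
R4 ← R4 − (1/5)·R1: [0, -4/5, 0, -12/5, 13/5, 2]
R5 ← R5 + (4/5)·R1: [0, 11/5, -3, -12/5, 18/5, -11]
R3 ← R3 − (5/8)·R2: [0, 0, -41/8, -15/4, 2, -151/8]
R4 ← R4 + (1/2)·R2: [0, 0, 5/2, -1, 1, 15/2]
R5 ← R5 − (11/8)·R2: [0, 0, -79/8, -25/4, 8, -209/8]
R4 ← R4 + (20/41)·R3: [0, 0, 0, -116/41, 81/41, -70/41]
R5 ← R5 − (79/41)·R3: [0, 0, 0, 40/41, 170/41, 420/41]
R5 ← R5 + (10/29)·R4: [0, 0, 0, 0, 140/29, 280/29]
The echelon form has 5 nonzero rows, and every pivot lies in the first 5 columns, so rank(P) = rank([P|b]) = 5.
The system is consistent.
Free variables = (unknowns) − (rank) = 5 − 5 = 0.

0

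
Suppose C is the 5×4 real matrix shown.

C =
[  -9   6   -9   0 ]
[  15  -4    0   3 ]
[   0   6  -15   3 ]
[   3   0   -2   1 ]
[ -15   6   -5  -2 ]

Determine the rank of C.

Row reduce to echelon form.
R2 ← R2 + (5/3)·R1: [0, 6, -15, 3]
R4 ← R4 + (1/3)·R1: [0, 2, -5, 1]
R5 ← R5 − (5/3)·R1: [0, -4, 10, -2]
R3 ← R3 − R2: [0, 0, 0, 0]
R4 ← R4 − (1/3)·R2: [0, 0, 0, 0]
R5 ← R5 + (2/3)·R2: [0, 0, 0, 0]
Echelon form has 2 nonzero rows, so rank(C) = 2.

2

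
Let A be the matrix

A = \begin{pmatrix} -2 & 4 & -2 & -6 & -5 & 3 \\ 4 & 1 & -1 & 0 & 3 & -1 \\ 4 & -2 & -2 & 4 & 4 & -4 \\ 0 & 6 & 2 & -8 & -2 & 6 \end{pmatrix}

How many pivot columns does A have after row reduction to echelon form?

3

Row reduce to echelon form.
R2 ← R2 + (2)·R1: [0, 9, -5, -12, -7, 5]
R3 ← R3 + (2)·R1: [0, 6, -6, -8, -6, 2]
R3 ← R3 − (2/3)·R2: [0, 0, -8/3, 0, -4/3, -4/3]
R4 ← R4 − (2/3)·R2: [0, 0, 16/3, 0, 8/3, 8/3]
R4 ← R4 + (2)·R3: [0, 0, 0, 0, 0, 0]
Echelon form has 3 nonzero rows, so rank(A) = 3.
Each nonzero row contributes one pivot column: 3 pivot columns.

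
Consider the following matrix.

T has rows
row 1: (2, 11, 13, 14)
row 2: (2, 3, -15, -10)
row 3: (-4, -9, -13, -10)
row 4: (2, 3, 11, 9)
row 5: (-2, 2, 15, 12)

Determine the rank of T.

4

Row reduce to echelon form.
R2 ← R2 − R1: [0, -8, -28, -24]
R3 ← R3 + (2)·R1: [0, 13, 13, 18]
R4 ← R4 − R1: [0, -8, -2, -5]
R5 ← R5 + R1: [0, 13, 28, 26]
R3 ← R3 + (13/8)·R2: [0, 0, -65/2, -21]
R4 ← R4 − R2: [0, 0, 26, 19]
R5 ← R5 + (13/8)·R2: [0, 0, -35/2, -13]
R4 ← R4 + (4/5)·R3: [0, 0, 0, 11/5]
R5 ← R5 − (7/13)·R3: [0, 0, 0, -22/13]
R5 ← R5 + (10/13)·R4: [0, 0, 0, 0]
Echelon form has 4 nonzero rows, so rank(T) = 4.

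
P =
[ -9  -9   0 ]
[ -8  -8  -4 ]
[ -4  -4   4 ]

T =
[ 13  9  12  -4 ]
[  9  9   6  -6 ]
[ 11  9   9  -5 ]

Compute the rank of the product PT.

First compute PT:
[[-198, -162, -162,  90],
 [-220, -180, -180, 100],
 [-44, -36, -36,  20]]
Now row reduce the product.
R2 ← R2 − (10/9)·R1: [0, 0, 0, 0]
R3 ← R3 − (2/9)·R1: [0, 0, 0, 0]
1 nonzero row, so rank(PT) = 1.

1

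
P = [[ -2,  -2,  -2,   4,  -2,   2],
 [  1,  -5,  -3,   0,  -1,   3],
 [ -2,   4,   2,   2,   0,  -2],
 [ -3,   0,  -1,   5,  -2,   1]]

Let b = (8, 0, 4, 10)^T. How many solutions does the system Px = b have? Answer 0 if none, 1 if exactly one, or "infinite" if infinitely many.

Row reduce the augmented matrix [P | b].
R2 ← R2 + (1/2)·R1: [0, -6, -4, 2, -2, 4, 4]
R3 ← R3 − R1: [0, 6, 4, -2, 2, -4, -4]
R4 ← R4 − (3/2)·R1: [0, 3, 2, -1, 1, -2, -2]
R3 ← R3 + R2: [0, 0, 0, 0, 0, 0, 0]
R4 ← R4 + (1/2)·R2: [0, 0, 0, 0, 0, 0, 0]
The echelon form has 2 nonzero rows, and every pivot lies in the first 6 columns, so rank(P) = rank([P|b]) = 2.
The system is consistent.
rank = 2 < 6 unknowns, so there are infinitely many solutions.

infinite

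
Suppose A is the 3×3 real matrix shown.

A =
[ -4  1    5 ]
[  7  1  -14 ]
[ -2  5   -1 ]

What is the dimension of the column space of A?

3

Row reduce to echelon form.
R2 ← R2 + (7/4)·R1: [0, 11/4, -21/4]
R3 ← R3 − (1/2)·R1: [0, 9/2, -7/2]
R3 ← R3 − (18/11)·R2: [0, 0, 56/11]
Echelon form has 3 nonzero rows, so rank(A) = 3.
The column space has dimension equal to the rank: 3.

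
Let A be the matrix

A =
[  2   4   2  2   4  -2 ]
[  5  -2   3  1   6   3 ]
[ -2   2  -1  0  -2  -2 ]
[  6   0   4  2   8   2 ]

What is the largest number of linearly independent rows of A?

2

Row reduce to echelon form.
R2 ← R2 − (5/2)·R1: [0, -12, -2, -4, -4, 8]
R3 ← R3 + R1: [0, 6, 1, 2, 2, -4]
R4 ← R4 − (3)·R1: [0, -12, -2, -4, -4, 8]
R3 ← R3 + (1/2)·R2: [0, 0, 0, 0, 0, 0]
R4 ← R4 − R2: [0, 0, 0, 0, 0, 0]
Echelon form has 2 nonzero rows, so rank(A) = 2.
The rank gives the maximum number of linearly independent rows: 2.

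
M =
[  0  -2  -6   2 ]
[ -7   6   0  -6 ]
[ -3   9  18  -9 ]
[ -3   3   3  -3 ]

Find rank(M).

3

Row reduce to echelon form.
Swap R1 ↔ R2
R3 ← R3 − (3/7)·R1: [0, 45/7, 18, -45/7]
R4 ← R4 − (3/7)·R1: [0, 3/7, 3, -3/7]
R3 ← R3 + (45/14)·R2: [0, 0, -9/7, 0]
R4 ← R4 + (3/14)·R2: [0, 0, 12/7, 0]
R4 ← R4 + (4/3)·R3: [0, 0, 0, 0]
Echelon form has 3 nonzero rows, so rank(M) = 3.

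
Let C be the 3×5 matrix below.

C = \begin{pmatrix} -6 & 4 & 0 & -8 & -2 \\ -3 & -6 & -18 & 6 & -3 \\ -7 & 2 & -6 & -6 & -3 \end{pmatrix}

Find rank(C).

Row reduce to echelon form.
R2 ← R2 − (1/2)·R1: [0, -8, -18, 10, -2]
R3 ← R3 − (7/6)·R1: [0, -8/3, -6, 10/3, -2/3]
R3 ← R3 − (1/3)·R2: [0, 0, 0, 0, 0]
Echelon form has 2 nonzero rows, so rank(C) = 2.

2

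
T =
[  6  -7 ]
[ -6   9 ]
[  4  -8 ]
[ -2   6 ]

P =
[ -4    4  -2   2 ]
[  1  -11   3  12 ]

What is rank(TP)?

2

First compute TP:
[[-31, 101, -33, -72],
 [ 33, -123,  39,  96],
 [-24, 104, -32, -88],
 [ 14, -74,  22,  68]]
Now row reduce the product.
R2 ← R2 + (33/31)·R1: [0, -480/31, 120/31, 600/31]
R3 ← R3 − (24/31)·R1: [0, 800/31, -200/31, -1000/31]
R4 ← R4 + (14/31)·R1: [0, -880/31, 220/31, 1100/31]
R3 ← R3 + (5/3)·R2: [0, 0, 0, 0]
R4 ← R4 − (11/6)·R2: [0, 0, 0, 0]
2 nonzero rows, so rank(TP) = 2.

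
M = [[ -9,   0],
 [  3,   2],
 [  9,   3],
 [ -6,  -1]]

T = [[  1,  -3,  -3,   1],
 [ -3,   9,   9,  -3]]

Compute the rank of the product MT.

First compute MT:
[[ -9,  27,  27,  -9],
 [ -3,   9,   9,  -3],
 [  0,   0,   0,   0],
 [ -3,   9,   9,  -3]]
Now row reduce the product.
R2 ← R2 − (1/3)·R1: [0, 0, 0, 0]
R4 ← R4 − (1/3)·R1: [0, 0, 0, 0]
1 nonzero row, so rank(MT) = 1.

1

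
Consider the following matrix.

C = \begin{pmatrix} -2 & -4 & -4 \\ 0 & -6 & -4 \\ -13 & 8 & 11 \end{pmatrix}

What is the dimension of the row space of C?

3

Row reduce to echelon form.
R3 ← R3 − (13/2)·R1: [0, 34, 37]
R3 ← R3 + (17/3)·R2: [0, 0, 43/3]
Echelon form has 3 nonzero rows, so rank(C) = 3.
The row space has dimension equal to the rank: 3.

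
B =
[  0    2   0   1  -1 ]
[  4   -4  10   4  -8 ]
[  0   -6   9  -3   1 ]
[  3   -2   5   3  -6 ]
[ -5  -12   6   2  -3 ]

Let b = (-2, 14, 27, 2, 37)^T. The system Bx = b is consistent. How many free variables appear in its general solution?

0

Row reduce the augmented matrix [B | b].
Swap R1 ↔ R2
R4 ← R4 − (3/4)·R1: [0, 1, -5/2, 0, 0, -17/2]
R5 ← R5 + (5/4)·R1: [0, -17, 37/2, 7, -13, 109/2]
R3 ← R3 + (3)·R2: [0, 0, 9, 0, -2, 21]
R4 ← R4 − (1/2)·R2: [0, 0, -5/2, -1/2, 1/2, -15/2]
R5 ← R5 + (17/2)·R2: [0, 0, 37/2, 31/2, -43/2, 75/2]
R4 ← R4 + (5/18)·R3: [0, 0, 0, -1/2, -1/18, -5/3]
R5 ← R5 − (37/18)·R3: [0, 0, 0, 31/2, -313/18, -17/3]
R5 ← R5 + (31)·R4: [0, 0, 0, 0, -172/9, -172/3]
The echelon form has 5 nonzero rows, and every pivot lies in the first 5 columns, so rank(B) = rank([B|b]) = 5.
The system is consistent.
Free variables = (unknowns) − (rank) = 5 − 5 = 0.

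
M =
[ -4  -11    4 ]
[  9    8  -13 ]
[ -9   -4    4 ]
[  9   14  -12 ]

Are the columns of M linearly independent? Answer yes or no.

Row reduce M to echelon form.
R2 ← R2 + (9/4)·R1: [0, -67/4, -4]
R3 ← R3 − (9/4)·R1: [0, 83/4, -5]
R4 ← R4 + (9/4)·R1: [0, -43/4, -3]
R3 ← R3 + (83/67)·R2: [0, 0, -667/67]
R4 ← R4 − (43/67)·R2: [0, 0, -29/67]
R4 ← R4 − (1/23)·R3: [0, 0, 0]
3 pivots among 3 columns.
Every column is a pivot column, so the columns are linearly independent.

yes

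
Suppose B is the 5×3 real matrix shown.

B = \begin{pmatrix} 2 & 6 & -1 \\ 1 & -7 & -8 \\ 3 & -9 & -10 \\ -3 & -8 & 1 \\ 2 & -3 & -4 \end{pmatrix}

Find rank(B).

3

Row reduce to echelon form.
R2 ← R2 − (1/2)·R1: [0, -10, -15/2]
R3 ← R3 − (3/2)·R1: [0, -18, -17/2]
R4 ← R4 + (3/2)·R1: [0, 1, -1/2]
R5 ← R5 − R1: [0, -9, -3]
R3 ← R3 − (9/5)·R2: [0, 0, 5]
R4 ← R4 + (1/10)·R2: [0, 0, -5/4]
R5 ← R5 − (9/10)·R2: [0, 0, 15/4]
R4 ← R4 + (1/4)·R3: [0, 0, 0]
R5 ← R5 − (3/4)·R3: [0, 0, 0]
Echelon form has 3 nonzero rows, so rank(B) = 3.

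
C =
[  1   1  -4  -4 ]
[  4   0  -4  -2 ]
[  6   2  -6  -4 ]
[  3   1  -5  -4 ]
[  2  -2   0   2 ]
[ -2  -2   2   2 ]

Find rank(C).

Row reduce to echelon form.
R2 ← R2 − (4)·R1: [0, -4, 12, 14]
R3 ← R3 − (6)·R1: [0, -4, 18, 20]
R4 ← R4 − (3)·R1: [0, -2, 7, 8]
R5 ← R5 − (2)·R1: [0, -4, 8, 10]
R6 ← R6 + (2)·R1: [0, 0, -6, -6]
R3 ← R3 − R2: [0, 0, 6, 6]
R4 ← R4 − (1/2)·R2: [0, 0, 1, 1]
R5 ← R5 − R2: [0, 0, -4, -4]
R4 ← R4 − (1/6)·R3: [0, 0, 0, 0]
R5 ← R5 + (2/3)·R3: [0, 0, 0, 0]
R6 ← R6 + R3: [0, 0, 0, 0]
Echelon form has 3 nonzero rows, so rank(C) = 3.

3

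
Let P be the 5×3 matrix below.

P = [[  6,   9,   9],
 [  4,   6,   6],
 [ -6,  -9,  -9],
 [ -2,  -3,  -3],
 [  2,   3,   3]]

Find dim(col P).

Row reduce to echelon form.
R2 ← R2 − (2/3)·R1: [0, 0, 0]
R3 ← R3 + R1: [0, 0, 0]
R4 ← R4 + (1/3)·R1: [0, 0, 0]
R5 ← R5 − (1/3)·R1: [0, 0, 0]
Echelon form has 1 nonzero row, so rank(P) = 1.
The column space has dimension equal to the rank: 1.

1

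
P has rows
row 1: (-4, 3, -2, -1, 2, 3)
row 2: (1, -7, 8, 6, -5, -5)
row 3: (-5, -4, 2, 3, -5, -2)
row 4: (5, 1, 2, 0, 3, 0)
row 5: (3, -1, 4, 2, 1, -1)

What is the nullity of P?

Row reduce to echelon form.
R2 ← R2 + (1/4)·R1: [0, -25/4, 15/2, 23/4, -9/2, -17/4]
R3 ← R3 − (5/4)·R1: [0, -31/4, 9/2, 17/4, -15/2, -23/4]
R4 ← R4 + (5/4)·R1: [0, 19/4, -1/2, -5/4, 11/2, 15/4]
R5 ← R5 + (3/4)·R1: [0, 5/4, 5/2, 5/4, 5/2, 5/4]
R3 ← R3 − (31/25)·R2: [0, 0, -24/5, -72/25, -48/25, -12/25]
R4 ← R4 + (19/25)·R2: [0, 0, 26/5, 78/25, 52/25, 13/25]
R5 ← R5 + (1/5)·R2: [0, 0, 4, 12/5, 8/5, 2/5]
R4 ← R4 + (13/12)·R3: [0, 0, 0, 0, 0, 0]
R5 ← R5 + (5/6)·R3: [0, 0, 0, 0, 0, 0]
3 nonzero rows, so rank(P) = 3.
P has 6 columns; by rank–nullity, nullity = 6 − 3 = 3.

3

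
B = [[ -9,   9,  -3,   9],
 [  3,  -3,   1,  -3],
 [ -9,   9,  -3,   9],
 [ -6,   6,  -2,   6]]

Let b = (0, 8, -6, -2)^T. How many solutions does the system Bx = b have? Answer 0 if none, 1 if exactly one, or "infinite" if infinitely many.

Row reduce the augmented matrix [B | b].
R2 ← R2 + (1/3)·R1: [0, 0, 0, 0, 8]
R3 ← R3 − R1: [0, 0, 0, 0, -6]
R4 ← R4 − (2/3)·R1: [0, 0, 0, 0, -2]
R3 ← R3 + (3/4)·R2: [0, 0, 0, 0, 0]
R4 ← R4 + (1/4)·R2: [0, 0, 0, 0, 0]
The echelon form has 2 nonzero rows; the last pivot sits in the augmented column, so rank(B) = 1 but rank([B|b]) = 2.
Since the ranks differ, the system is inconsistent.
It has no solutions.

0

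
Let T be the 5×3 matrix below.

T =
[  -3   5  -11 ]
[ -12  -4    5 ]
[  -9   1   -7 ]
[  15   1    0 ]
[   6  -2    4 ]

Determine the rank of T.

3

Row reduce to echelon form.
R2 ← R2 − (4)·R1: [0, -24, 49]
R3 ← R3 − (3)·R1: [0, -14, 26]
R4 ← R4 + (5)·R1: [0, 26, -55]
R5 ← R5 + (2)·R1: [0, 8, -18]
R3 ← R3 − (7/12)·R2: [0, 0, -31/12]
R4 ← R4 + (13/12)·R2: [0, 0, -23/12]
R5 ← R5 + (1/3)·R2: [0, 0, -5/3]
R4 ← R4 − (23/31)·R3: [0, 0, 0]
R5 ← R5 − (20/31)·R3: [0, 0, 0]
Echelon form has 3 nonzero rows, so rank(T) = 3.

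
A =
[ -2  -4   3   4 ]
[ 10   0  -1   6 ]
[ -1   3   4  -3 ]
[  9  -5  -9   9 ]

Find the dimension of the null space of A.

1

Row reduce to echelon form.
R2 ← R2 + (5)·R1: [0, -20, 14, 26]
R3 ← R3 − (1/2)·R1: [0, 5, 5/2, -5]
R4 ← R4 + (9/2)·R1: [0, -23, 9/2, 27]
R3 ← R3 + (1/4)·R2: [0, 0, 6, 3/2]
R4 ← R4 − (23/20)·R2: [0, 0, -58/5, -29/10]
R4 ← R4 + (29/15)·R3: [0, 0, 0, 0]
3 nonzero rows, so rank(A) = 3.
A has 4 columns; by rank–nullity, nullity = 4 − 3 = 1.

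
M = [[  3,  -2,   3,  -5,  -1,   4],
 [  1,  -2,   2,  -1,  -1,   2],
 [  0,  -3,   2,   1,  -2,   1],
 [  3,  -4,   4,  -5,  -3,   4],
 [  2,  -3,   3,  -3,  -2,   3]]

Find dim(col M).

Row reduce to echelon form.
R2 ← R2 − (1/3)·R1: [0, -4/3, 1, 2/3, -2/3, 2/3]
R4 ← R4 − R1: [0, -2, 1, 0, -2, 0]
R5 ← R5 − (2/3)·R1: [0, -5/3, 1, 1/3, -4/3, 1/3]
R3 ← R3 − (9/4)·R2: [0, 0, -1/4, -1/2, -1/2, -1/2]
R4 ← R4 − (3/2)·R2: [0, 0, -1/2, -1, -1, -1]
R5 ← R5 − (5/4)·R2: [0, 0, -1/4, -1/2, -1/2, -1/2]
R4 ← R4 − (2)·R3: [0, 0, 0, 0, 0, 0]
R5 ← R5 − R3: [0, 0, 0, 0, 0, 0]
Echelon form has 3 nonzero rows, so rank(M) = 3.
The column space has dimension equal to the rank: 3.

3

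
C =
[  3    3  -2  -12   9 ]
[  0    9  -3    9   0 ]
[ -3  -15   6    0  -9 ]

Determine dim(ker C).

Row reduce to echelon form.
R3 ← R3 + R1: [0, -12, 4, -12, 0]
R3 ← R3 + (4/3)·R2: [0, 0, 0, 0, 0]
2 nonzero rows, so rank(C) = 2.
C has 5 columns; by rank–nullity, nullity = 5 − 2 = 3.

3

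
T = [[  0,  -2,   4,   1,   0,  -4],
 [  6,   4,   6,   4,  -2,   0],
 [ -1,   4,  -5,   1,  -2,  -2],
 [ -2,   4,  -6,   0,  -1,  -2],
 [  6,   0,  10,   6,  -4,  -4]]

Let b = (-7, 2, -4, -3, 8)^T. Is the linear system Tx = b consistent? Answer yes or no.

no

Row reduce the augmented matrix [T | b].
Swap R1 ↔ R2
R3 ← R3 + (1/6)·R1: [0, 14/3, -4, 5/3, -7/3, -2, -11/3]
R4 ← R4 + (1/3)·R1: [0, 16/3, -4, 4/3, -5/3, -2, -7/3]
R5 ← R5 − R1: [0, -4, 4, 2, -2, -4, 6]
R3 ← R3 + (7/3)·R2: [0, 0, 16/3, 4, -7/3, -34/3, -20]
R4 ← R4 + (8/3)·R2: [0, 0, 20/3, 4, -5/3, -38/3, -21]
R5 ← R5 − (2)·R2: [0, 0, -4, 0, -2, 4, 20]
R4 ← R4 − (5/4)·R3: [0, 0, 0, -1, 5/4, 3/2, 4]
R5 ← R5 + (3/4)·R3: [0, 0, 0, 3, -15/4, -9/2, 5]
R5 ← R5 + (3)·R4: [0, 0, 0, 0, 0, 0, 17]
The echelon form has 5 nonzero rows; the last pivot sits in the augmented column, so rank(T) = 4 but rank([T|b]) = 5.
Since the ranks differ, the system is inconsistent.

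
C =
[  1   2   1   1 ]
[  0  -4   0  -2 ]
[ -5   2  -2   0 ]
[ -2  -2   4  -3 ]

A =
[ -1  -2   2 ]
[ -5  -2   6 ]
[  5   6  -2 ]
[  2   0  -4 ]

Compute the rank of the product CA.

First compute CA:
[[ -4,   0,   8],
 [ 16,   8, -16],
 [-15,  -6,   6],
 [ 26,  32, -12]]
Now row reduce the product.
R2 ← R2 + (4)·R1: [0, 8, 16]
R3 ← R3 − (15/4)·R1: [0, -6, -24]
R4 ← R4 + (13/2)·R1: [0, 32, 40]
R3 ← R3 + (3/4)·R2: [0, 0, -12]
R4 ← R4 − (4)·R2: [0, 0, -24]
R4 ← R4 − (2)·R3: [0, 0, 0]
3 nonzero rows, so rank(CA) = 3.

3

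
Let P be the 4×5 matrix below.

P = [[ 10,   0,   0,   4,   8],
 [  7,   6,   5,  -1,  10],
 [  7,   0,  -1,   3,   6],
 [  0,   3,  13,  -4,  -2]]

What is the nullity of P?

Row reduce to echelon form.
R2 ← R2 − (7/10)·R1: [0, 6, 5, -19/5, 22/5]
R3 ← R3 − (7/10)·R1: [0, 0, -1, 1/5, 2/5]
R4 ← R4 − (1/2)·R2: [0, 0, 21/2, -21/10, -21/5]
R4 ← R4 + (21/2)·R3: [0, 0, 0, 0, 0]
3 nonzero rows, so rank(P) = 3.
P has 5 columns; by rank–nullity, nullity = 5 − 3 = 2.

2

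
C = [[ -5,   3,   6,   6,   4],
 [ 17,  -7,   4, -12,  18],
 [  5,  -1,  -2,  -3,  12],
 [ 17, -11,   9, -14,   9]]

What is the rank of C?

4

Row reduce to echelon form.
R2 ← R2 + (17/5)·R1: [0, 16/5, 122/5, 42/5, 158/5]
R3 ← R3 + R1: [0, 2, 4, 3, 16]
R4 ← R4 + (17/5)·R1: [0, -4/5, 147/5, 32/5, 113/5]
R3 ← R3 − (5/8)·R2: [0, 0, -45/4, -9/4, -15/4]
R4 ← R4 + (1/4)·R2: [0, 0, 71/2, 17/2, 61/2]
R4 ← R4 + (142/45)·R3: [0, 0, 0, 7/5, 56/3]
Echelon form has 4 nonzero rows, so rank(C) = 4.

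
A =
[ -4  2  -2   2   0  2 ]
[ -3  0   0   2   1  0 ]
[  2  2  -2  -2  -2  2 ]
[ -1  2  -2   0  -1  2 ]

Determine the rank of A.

Row reduce to echelon form.
R2 ← R2 − (3/4)·R1: [0, -3/2, 3/2, 1/2, 1, -3/2]
R3 ← R3 + (1/2)·R1: [0, 3, -3, -1, -2, 3]
R4 ← R4 − (1/4)·R1: [0, 3/2, -3/2, -1/2, -1, 3/2]
R3 ← R3 + (2)·R2: [0, 0, 0, 0, 0, 0]
R4 ← R4 + R2: [0, 0, 0, 0, 0, 0]
Echelon form has 2 nonzero rows, so rank(A) = 2.

2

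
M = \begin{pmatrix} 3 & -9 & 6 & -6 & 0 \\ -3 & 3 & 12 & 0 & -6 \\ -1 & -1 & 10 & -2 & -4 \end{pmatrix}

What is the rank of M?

Row reduce to echelon form.
R2 ← R2 + R1: [0, -6, 18, -6, -6]
R3 ← R3 + (1/3)·R1: [0, -4, 12, -4, -4]
R3 ← R3 − (2/3)·R2: [0, 0, 0, 0, 0]
Echelon form has 2 nonzero rows, so rank(M) = 2.

2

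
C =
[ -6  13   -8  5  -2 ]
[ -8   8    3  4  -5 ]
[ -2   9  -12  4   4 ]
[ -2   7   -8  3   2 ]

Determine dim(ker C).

2

Row reduce to echelon form.
R2 ← R2 − (4/3)·R1: [0, -28/3, 41/3, -8/3, -7/3]
R3 ← R3 − (1/3)·R1: [0, 14/3, -28/3, 7/3, 14/3]
R4 ← R4 − (1/3)·R1: [0, 8/3, -16/3, 4/3, 8/3]
R3 ← R3 + (1/2)·R2: [0, 0, -5/2, 1, 7/2]
R4 ← R4 + (2/7)·R2: [0, 0, -10/7, 4/7, 2]
R4 ← R4 − (4/7)·R3: [0, 0, 0, 0, 0]
3 nonzero rows, so rank(C) = 3.
C has 5 columns; by rank–nullity, nullity = 5 − 3 = 2.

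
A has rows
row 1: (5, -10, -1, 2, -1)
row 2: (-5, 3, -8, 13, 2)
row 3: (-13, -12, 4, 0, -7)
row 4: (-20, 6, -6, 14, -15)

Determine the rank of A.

Row reduce to echelon form.
R2 ← R2 + R1: [0, -7, -9, 15, 1]
R3 ← R3 + (13/5)·R1: [0, -38, 7/5, 26/5, -48/5]
R4 ← R4 + (4)·R1: [0, -34, -10, 22, -19]
R3 ← R3 − (38/7)·R2: [0, 0, 1759/35, -2668/35, -526/35]
R4 ← R4 − (34/7)·R2: [0, 0, 236/7, -356/7, -167/7]
R4 ← R4 − (1180/1759)·R3: [0, 0, 0, 492/1759, -24231/1759]
Echelon form has 4 nonzero rows, so rank(A) = 4.

4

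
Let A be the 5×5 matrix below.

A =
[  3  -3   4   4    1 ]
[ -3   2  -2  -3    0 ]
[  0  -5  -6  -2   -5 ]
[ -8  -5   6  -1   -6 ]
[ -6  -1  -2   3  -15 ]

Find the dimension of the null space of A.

0

Row reduce to echelon form.
R2 ← R2 + R1: [0, -1, 2, 1, 1]
R4 ← R4 + (8/3)·R1: [0, -13, 50/3, 29/3, -10/3]
R5 ← R5 + (2)·R1: [0, -7, 6, 11, -13]
R3 ← R3 − (5)·R2: [0, 0, -16, -7, -10]
R4 ← R4 − (13)·R2: [0, 0, -28/3, -10/3, -49/3]
R5 ← R5 − (7)·R2: [0, 0, -8, 4, -20]
R4 ← R4 − (7/12)·R3: [0, 0, 0, 3/4, -21/2]
R5 ← R5 − (1/2)·R3: [0, 0, 0, 15/2, -15]
R5 ← R5 − (10)·R4: [0, 0, 0, 0, 90]
5 nonzero rows, so rank(A) = 5.
A has 5 columns; by rank–nullity, nullity = 5 − 5 = 0.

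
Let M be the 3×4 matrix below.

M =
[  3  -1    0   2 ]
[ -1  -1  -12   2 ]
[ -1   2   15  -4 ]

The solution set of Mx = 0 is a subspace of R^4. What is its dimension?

Row reduce to echelon form.
R2 ← R2 + (1/3)·R1: [0, -4/3, -12, 8/3]
R3 ← R3 + (1/3)·R1: [0, 5/3, 15, -10/3]
R3 ← R3 + (5/4)·R2: [0, 0, 0, 0]
2 nonzero rows, so rank(M) = 2.
M has 4 columns; by rank–nullity, nullity = 4 − 2 = 2.

2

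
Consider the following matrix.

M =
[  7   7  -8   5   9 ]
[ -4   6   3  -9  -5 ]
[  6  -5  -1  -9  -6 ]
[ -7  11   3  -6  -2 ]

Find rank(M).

Row reduce to echelon form.
R2 ← R2 + (4/7)·R1: [0, 10, -11/7, -43/7, 1/7]
R3 ← R3 − (6/7)·R1: [0, -11, 41/7, -93/7, -96/7]
R4 ← R4 + R1: [0, 18, -5, -1, 7]
R3 ← R3 + (11/10)·R2: [0, 0, 289/70, -1403/70, -949/70]
R4 ← R4 − (9/5)·R2: [0, 0, -76/35, 352/35, 236/35]
R4 ← R4 + (152/289)·R3: [0, 0, 0, -140/289, -112/289]
Echelon form has 4 nonzero rows, so rank(M) = 4.

4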